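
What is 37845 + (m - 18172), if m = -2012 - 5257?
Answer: 12404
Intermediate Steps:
m = -7269
37845 + (m - 18172) = 37845 + (-7269 - 18172) = 37845 - 25441 = 12404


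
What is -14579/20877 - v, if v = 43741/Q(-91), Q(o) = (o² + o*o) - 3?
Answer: -1154594518/345702243 ≈ -3.3399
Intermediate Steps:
Q(o) = -3 + 2*o² (Q(o) = (o² + o²) - 3 = 2*o² - 3 = -3 + 2*o²)
v = 43741/16559 (v = 43741/(-3 + 2*(-91)²) = 43741/(-3 + 2*8281) = 43741/(-3 + 16562) = 43741/16559 ≈ 2.6415)
-14579/20877 - v = -14579/20877 - 1*43741/16559 = -14579*1/20877 - 43741/16559 = -14579/20877 - 43741/16559 = -1154594518/345702243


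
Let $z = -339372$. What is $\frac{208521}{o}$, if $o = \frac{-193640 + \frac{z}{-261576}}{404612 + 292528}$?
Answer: $- \frac{1056246285344040}{1406978813} \approx -7.5072 \cdot 10^{5}$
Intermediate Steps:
$o = - \frac{1406978813}{5065419240}$ ($o = \frac{-193640 - \frac{339372}{-261576}}{404612 + 292528} = \frac{-193640 - - \frac{9427}{7266}}{697140} = \left(-193640 + \frac{9427}{7266}\right) \frac{1}{697140} = \left(- \frac{1406978813}{7266}\right) \frac{1}{697140} = - \frac{1406978813}{5065419240} \approx -0.27776$)
$\frac{208521}{o} = \frac{208521}{- \frac{1406978813}{5065419240}} = 208521 \left(- \frac{5065419240}{1406978813}\right) = - \frac{1056246285344040}{1406978813}$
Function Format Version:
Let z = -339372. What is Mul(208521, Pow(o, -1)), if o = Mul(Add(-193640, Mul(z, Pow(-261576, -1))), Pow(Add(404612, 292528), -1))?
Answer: Rational(-1056246285344040, 1406978813) ≈ -7.5072e+5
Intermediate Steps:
o = Rational(-1406978813, 5065419240) (o = Mul(Add(-193640, Mul(-339372, Pow(-261576, -1))), Pow(Add(404612, 292528), -1)) = Mul(Add(-193640, Mul(-339372, Rational(-1, 261576))), Pow(697140, -1)) = Mul(Add(-193640, Rational(9427, 7266)), Rational(1, 697140)) = Mul(Rational(-1406978813, 7266), Rational(1, 697140)) = Rational(-1406978813, 5065419240) ≈ -0.27776)
Mul(208521, Pow(o, -1)) = Mul(208521, Pow(Rational(-1406978813, 5065419240), -1)) = Mul(208521, Rational(-5065419240, 1406978813)) = Rational(-1056246285344040, 1406978813)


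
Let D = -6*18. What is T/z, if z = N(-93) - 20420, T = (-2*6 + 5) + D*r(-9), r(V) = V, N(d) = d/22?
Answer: -21230/449333 ≈ -0.047248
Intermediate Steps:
N(d) = d/22 (N(d) = d*(1/22) = d/22)
D = -108
T = 965 (T = (-2*6 + 5) - 108*(-9) = (-12 + 5) + 972 = -7 + 972 = 965)
z = -449333/22 (z = (1/22)*(-93) - 20420 = -93/22 - 20420 = -449333/22 ≈ -20424.)
T/z = 965/(-449333/22) = 965*(-22/449333) = -21230/449333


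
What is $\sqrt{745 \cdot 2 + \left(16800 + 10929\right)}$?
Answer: $\sqrt{29219} \approx 170.94$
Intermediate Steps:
$\sqrt{745 \cdot 2 + \left(16800 + 10929\right)} = \sqrt{1490 + 27729} = \sqrt{29219}$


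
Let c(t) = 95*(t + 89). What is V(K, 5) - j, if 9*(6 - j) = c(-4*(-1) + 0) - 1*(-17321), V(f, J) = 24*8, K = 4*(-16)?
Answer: 27830/9 ≈ 3092.2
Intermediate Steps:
c(t) = 8455 + 95*t (c(t) = 95*(89 + t) = 8455 + 95*t)
K = -64
V(f, J) = 192
j = -26102/9 (j = 6 - ((8455 + 95*(-4*(-1) + 0)) - 1*(-17321))/9 = 6 - ((8455 + 95*(4 + 0)) + 17321)/9 = 6 - ((8455 + 95*4) + 17321)/9 = 6 - ((8455 + 380) + 17321)/9 = 6 - (8835 + 17321)/9 = 6 - ⅑*26156 = 6 - 26156/9 = -26102/9 ≈ -2900.2)
V(K, 5) - j = 192 - 1*(-26102/9) = 192 + 26102/9 = 27830/9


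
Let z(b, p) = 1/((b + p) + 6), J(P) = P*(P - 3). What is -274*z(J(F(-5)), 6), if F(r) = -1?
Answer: -137/8 ≈ -17.125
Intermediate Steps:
J(P) = P*(-3 + P)
z(b, p) = 1/(6 + b + p)
-274*z(J(F(-5)), 6) = -274/(6 - (-3 - 1) + 6) = -274/(6 - 1*(-4) + 6) = -274/(6 + 4 + 6) = -274/16 = -274*1/16 = -137/8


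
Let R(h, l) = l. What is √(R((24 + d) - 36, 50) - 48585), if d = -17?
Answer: I*√48535 ≈ 220.31*I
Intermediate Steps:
√(R((24 + d) - 36, 50) - 48585) = √(50 - 48585) = √(-48535) = I*√48535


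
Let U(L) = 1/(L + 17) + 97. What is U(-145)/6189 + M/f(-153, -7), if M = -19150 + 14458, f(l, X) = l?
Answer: 8102101/264064 ≈ 30.682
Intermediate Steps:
M = -4692
U(L) = 97 + 1/(17 + L) (U(L) = 1/(17 + L) + 97 = 97 + 1/(17 + L))
U(-145)/6189 + M/f(-153, -7) = ((1650 + 97*(-145))/(17 - 145))/6189 - 4692/(-153) = ((1650 - 14065)/(-128))*(1/6189) - 4692*(-1/153) = -1/128*(-12415)*(1/6189) + 92/3 = (12415/128)*(1/6189) + 92/3 = 12415/792192 + 92/3 = 8102101/264064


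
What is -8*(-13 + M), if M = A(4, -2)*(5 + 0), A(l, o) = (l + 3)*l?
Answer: -1016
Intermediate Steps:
A(l, o) = l*(3 + l) (A(l, o) = (3 + l)*l = l*(3 + l))
M = 140 (M = (4*(3 + 4))*(5 + 0) = (4*7)*5 = 28*5 = 140)
-8*(-13 + M) = -8*(-13 + 140) = -8*127 = -1016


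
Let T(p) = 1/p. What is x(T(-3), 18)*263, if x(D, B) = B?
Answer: 4734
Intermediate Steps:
x(T(-3), 18)*263 = 18*263 = 4734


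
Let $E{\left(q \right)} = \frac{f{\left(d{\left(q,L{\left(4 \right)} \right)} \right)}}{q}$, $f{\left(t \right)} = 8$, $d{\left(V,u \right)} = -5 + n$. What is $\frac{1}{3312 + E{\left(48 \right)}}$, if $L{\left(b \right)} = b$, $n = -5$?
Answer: $\frac{6}{19873} \approx 0.00030192$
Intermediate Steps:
$d{\left(V,u \right)} = -10$ ($d{\left(V,u \right)} = -5 - 5 = -10$)
$E{\left(q \right)} = \frac{8}{q}$
$\frac{1}{3312 + E{\left(48 \right)}} = \frac{1}{3312 + \frac{8}{48}} = \frac{1}{3312 + 8 \cdot \frac{1}{48}} = \frac{1}{3312 + \frac{1}{6}} = \frac{1}{\frac{19873}{6}} = \frac{6}{19873}$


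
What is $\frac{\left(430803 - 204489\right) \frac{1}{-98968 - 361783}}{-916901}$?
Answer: $\frac{226314}{422463052651} \approx 5.357 \cdot 10^{-7}$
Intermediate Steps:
$\frac{\left(430803 - 204489\right) \frac{1}{-98968 - 361783}}{-916901} = \frac{226314}{-460751} \left(- \frac{1}{916901}\right) = 226314 \left(- \frac{1}{460751}\right) \left(- \frac{1}{916901}\right) = \left(- \frac{226314}{460751}\right) \left(- \frac{1}{916901}\right) = \frac{226314}{422463052651}$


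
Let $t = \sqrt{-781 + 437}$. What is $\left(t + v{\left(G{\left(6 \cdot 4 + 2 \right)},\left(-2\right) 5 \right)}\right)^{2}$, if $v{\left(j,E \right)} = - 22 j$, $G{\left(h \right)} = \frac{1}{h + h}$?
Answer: $\frac{\left(11 - 52 i \sqrt{86}\right)^{2}}{676} \approx -343.82 - 15.694 i$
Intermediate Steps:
$G{\left(h \right)} = \frac{1}{2 h}$
$t = 2 i \sqrt{86}$ ($t = \sqrt{-344} = 2 i \sqrt{86} \approx 18.547 i$)
$\left(t + v{\left(G{\left(6 \cdot 4 + 2 \right)},\left(-2\right) 5 \right)}\right)^{2} = \left(2 i \sqrt{86} - 22 \frac{1}{2 \left(6 \cdot 4 + 2\right)}\right)^{2} = \left(2 i \sqrt{86} - 22 \frac{1}{2 \left(24 + 2\right)}\right)^{2} = \left(2 i \sqrt{86} - 22 \frac{1}{2 \cdot 26}\right)^{2} = \left(2 i \sqrt{86} - 22 \cdot \frac{1}{2} \cdot \frac{1}{26}\right)^{2} = \left(2 i \sqrt{86} - \frac{11}{26}\right)^{2} = \left(- \frac{11}{26} + 2 i \sqrt{86}\right)^{2}$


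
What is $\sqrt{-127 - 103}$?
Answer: $i \sqrt{230} \approx 15.166 i$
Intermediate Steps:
$\sqrt{-127 - 103} = \sqrt{-230} = i \sqrt{230}$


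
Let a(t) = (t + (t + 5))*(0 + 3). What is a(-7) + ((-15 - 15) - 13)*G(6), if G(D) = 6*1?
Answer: -285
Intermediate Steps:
G(D) = 6
a(t) = 15 + 6*t (a(t) = (t + (5 + t))*3 = (5 + 2*t)*3 = 15 + 6*t)
a(-7) + ((-15 - 15) - 13)*G(6) = (15 + 6*(-7)) + ((-15 - 15) - 13)*6 = (15 - 42) + (-30 - 13)*6 = -27 - 43*6 = -27 - 258 = -285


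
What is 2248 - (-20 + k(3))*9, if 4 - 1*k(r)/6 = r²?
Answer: 2698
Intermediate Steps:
k(r) = 24 - 6*r²
2248 - (-20 + k(3))*9 = 2248 - (-20 + (24 - 6*3²))*9 = 2248 - (-20 + (24 - 6*9))*9 = 2248 - (-20 + (24 - 54))*9 = 2248 - (-20 - 30)*9 = 2248 - (-50)*9 = 2248 - 1*(-450) = 2248 + 450 = 2698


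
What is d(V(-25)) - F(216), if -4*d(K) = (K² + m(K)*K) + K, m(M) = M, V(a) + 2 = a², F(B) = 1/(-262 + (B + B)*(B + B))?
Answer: -72390548463/372724 ≈ -1.9422e+5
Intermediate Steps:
F(B) = 1/(-262 + 4*B²) (F(B) = 1/(-262 + (2*B)*(2*B)) = 1/(-262 + 4*B²))
V(a) = -2 + a²
d(K) = -K²/2 - K/4 (d(K) = -((K² + K*K) + K)/4 = -((K² + K²) + K)/4 = -(2*K² + K)/4 = -(K + 2*K²)/4 = -K²/2 - K/4)
d(V(-25)) - F(216) = -(-2 + (-25)²)*(1 + 2*(-2 + (-25)²))/4 - 1/(2*(-131 + 2*216²)) = -(-2 + 625)*(1 + 2*(-2 + 625))/4 - 1/(2*(-131 + 2*46656)) = -¼*623*(1 + 2*623) - 1/(2*(-131 + 93312)) = -¼*623*(1 + 1246) - 1/(2*93181) = -¼*623*1247 - 1/(2*93181) = -776881/4 - 1*1/186362 = -776881/4 - 1/186362 = -72390548463/372724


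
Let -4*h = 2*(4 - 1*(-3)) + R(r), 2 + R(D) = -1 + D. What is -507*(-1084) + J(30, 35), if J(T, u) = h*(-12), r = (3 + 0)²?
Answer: 549648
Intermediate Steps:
r = 9 (r = 3² = 9)
R(D) = -3 + D (R(D) = -2 + (-1 + D) = -3 + D)
h = -5 (h = -(2*(4 - 1*(-3)) + (-3 + 9))/4 = -(2*(4 + 3) + 6)/4 = -(2*7 + 6)/4 = -(14 + 6)/4 = -¼*20 = -5)
J(T, u) = 60 (J(T, u) = -5*(-12) = 60)
-507*(-1084) + J(30, 35) = -507*(-1084) + 60 = 549588 + 60 = 549648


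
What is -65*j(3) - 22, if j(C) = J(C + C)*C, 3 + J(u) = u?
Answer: -607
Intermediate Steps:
J(u) = -3 + u
j(C) = C*(-3 + 2*C) (j(C) = (-3 + (C + C))*C = (-3 + 2*C)*C = C*(-3 + 2*C))
-65*j(3) - 22 = -195*(-3 + 2*3) - 22 = -195*(-3 + 6) - 22 = -195*3 - 22 = -65*9 - 22 = -585 - 22 = -607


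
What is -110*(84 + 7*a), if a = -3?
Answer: -6930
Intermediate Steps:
-110*(84 + 7*a) = -110*(84 + 7*(-3)) = -110*(84 - 21) = -110*63 = -6930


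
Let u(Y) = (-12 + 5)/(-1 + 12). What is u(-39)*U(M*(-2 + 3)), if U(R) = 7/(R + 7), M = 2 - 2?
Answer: -7/11 ≈ -0.63636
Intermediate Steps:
M = 0
u(Y) = -7/11
U(R) = 7/(7 + R)
u(-39)*U(M*(-2 + 3)) = -49/(11*(7 + 0*(-2 + 3))) = -49/(11*(7 + 0*1)) = -49/(11*(7 + 0)) = -49/(11*7) = -7/11*1 = -7/11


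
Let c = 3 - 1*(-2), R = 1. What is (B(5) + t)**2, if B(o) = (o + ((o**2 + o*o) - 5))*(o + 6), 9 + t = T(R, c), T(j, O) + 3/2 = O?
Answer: 1185921/4 ≈ 2.9648e+5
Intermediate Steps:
c = 5 (c = 3 + 2 = 5)
T(j, O) = -3/2 + O
t = -11/2 (t = -9 + (-3/2 + 5) = -9 + 7/2 = -11/2 ≈ -5.5000)
B(o) = (6 + o)*(-5 + o + 2*o**2) (B(o) = (o + ((o**2 + o**2) - 5))*(6 + o) = (o + (2*o**2 - 5))*(6 + o) = (o + (-5 + 2*o**2))*(6 + o) = (-5 + o + 2*o**2)*(6 + o) = (6 + o)*(-5 + o + 2*o**2))
(B(5) + t)**2 = ((-30 + 5 + 2*5**3 + 13*5**2) - 11/2)**2 = ((-30 + 5 + 2*125 + 13*25) - 11/2)**2 = ((-30 + 5 + 250 + 325) - 11/2)**2 = (550 - 11/2)**2 = (1089/2)**2 = 1185921/4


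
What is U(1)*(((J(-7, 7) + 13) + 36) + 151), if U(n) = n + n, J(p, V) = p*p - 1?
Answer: 496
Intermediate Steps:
J(p, V) = -1 + p² (J(p, V) = p² - 1 = -1 + p²)
U(n) = 2*n
U(1)*(((J(-7, 7) + 13) + 36) + 151) = (2*1)*((((-1 + (-7)²) + 13) + 36) + 151) = 2*((((-1 + 49) + 13) + 36) + 151) = 2*(((48 + 13) + 36) + 151) = 2*((61 + 36) + 151) = 2*(97 + 151) = 2*248 = 496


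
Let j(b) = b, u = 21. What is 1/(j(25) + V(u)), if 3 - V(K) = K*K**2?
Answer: -1/9233 ≈ -0.00010831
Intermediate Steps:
V(K) = 3 - K**3 (V(K) = 3 - K*K**2 = 3 - K**3)
1/(j(25) + V(u)) = 1/(25 + (3 - 1*21**3)) = 1/(25 + (3 - 1*9261)) = 1/(25 + (3 - 9261)) = 1/(25 - 9258) = 1/(-9233) = -1/9233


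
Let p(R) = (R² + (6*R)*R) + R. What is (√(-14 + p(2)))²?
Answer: 16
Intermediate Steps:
p(R) = R + 7*R² (p(R) = (R² + 6*R²) + R = 7*R² + R = R + 7*R²)
(√(-14 + p(2)))² = (√(-14 + 2*(1 + 7*2)))² = (√(-14 + 2*(1 + 14)))² = (√(-14 + 2*15))² = (√(-14 + 30))² = (√16)² = 4² = 16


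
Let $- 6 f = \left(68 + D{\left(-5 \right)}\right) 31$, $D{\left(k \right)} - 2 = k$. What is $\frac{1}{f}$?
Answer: $- \frac{6}{2015} \approx -0.0029777$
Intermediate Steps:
$D{\left(k \right)} = 2 + k$
$f = - \frac{2015}{6}$ ($f = - \frac{\left(68 + \left(2 - 5\right)\right) 31}{6} = - \frac{\left(68 - 3\right) 31}{6} = - \frac{65 \cdot 31}{6} = \left(- \frac{1}{6}\right) 2015 = - \frac{2015}{6} \approx -335.83$)
$\frac{1}{f} = \frac{1}{- \frac{2015}{6}} = - \frac{6}{2015}$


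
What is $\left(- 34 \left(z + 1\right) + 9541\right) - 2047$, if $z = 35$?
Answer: $6270$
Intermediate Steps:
$\left(- 34 \left(z + 1\right) + 9541\right) - 2047 = \left(- 34 \left(35 + 1\right) + 9541\right) - 2047 = \left(\left(-34\right) 36 + 9541\right) - 2047 = \left(-1224 + 9541\right) - 2047 = 8317 - 2047 = 6270$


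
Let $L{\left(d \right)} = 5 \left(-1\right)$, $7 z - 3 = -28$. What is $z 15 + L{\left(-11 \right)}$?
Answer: $- \frac{410}{7} \approx -58.571$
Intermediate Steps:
$z = - \frac{25}{7}$ ($z = \frac{3}{7} + \frac{1}{7} \left(-28\right) = \frac{3}{7} - 4 = - \frac{25}{7} \approx -3.5714$)
$L{\left(d \right)} = -5$
$z 15 + L{\left(-11 \right)} = \left(- \frac{25}{7}\right) 15 - 5 = - \frac{375}{7} - 5 = - \frac{410}{7}$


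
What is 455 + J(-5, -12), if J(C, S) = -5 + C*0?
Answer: 450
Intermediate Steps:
J(C, S) = -5 (J(C, S) = -5 + 0 = -5)
455 + J(-5, -12) = 455 - 5 = 450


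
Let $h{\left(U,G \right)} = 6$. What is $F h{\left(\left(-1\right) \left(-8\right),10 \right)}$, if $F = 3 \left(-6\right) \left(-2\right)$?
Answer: $216$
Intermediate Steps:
$F = 36$ ($F = \left(-18\right) \left(-2\right) = 36$)
$F h{\left(\left(-1\right) \left(-8\right),10 \right)} = 36 \cdot 6 = 216$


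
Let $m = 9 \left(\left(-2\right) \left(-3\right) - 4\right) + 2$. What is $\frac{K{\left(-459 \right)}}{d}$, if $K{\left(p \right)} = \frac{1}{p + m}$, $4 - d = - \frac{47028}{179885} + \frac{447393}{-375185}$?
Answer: $- \frac{13498030745}{32317784408903} \approx -0.00041767$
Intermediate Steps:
$d = \frac{73616820977}{13498030745}$ ($d = 4 - \left(- \frac{47028}{179885} + \frac{447393}{-375185}\right) = 4 - \left(\left(-47028\right) \frac{1}{179885} + 447393 \left(- \frac{1}{375185}\right)\right) = 4 - \left(- \frac{47028}{179885} - \frac{447393}{375185}\right) = 4 - - \frac{19624697997}{13498030745} = 4 + \frac{19624697997}{13498030745} = \frac{73616820977}{13498030745} \approx 5.4539$)
$m = 20$ ($m = 9 \left(6 - 4\right) + 2 = 9 \cdot 2 + 2 = 18 + 2 = 20$)
$K{\left(p \right)} = \frac{1}{20 + p}$ ($K{\left(p \right)} = \frac{1}{p + 20} = \frac{1}{20 + p}$)
$\frac{K{\left(-459 \right)}}{d} = \frac{1}{\left(20 - 459\right) \frac{73616820977}{13498030745}} = \frac{1}{-439} \cdot \frac{13498030745}{73616820977} = \left(- \frac{1}{439}\right) \frac{13498030745}{73616820977} = - \frac{13498030745}{32317784408903}$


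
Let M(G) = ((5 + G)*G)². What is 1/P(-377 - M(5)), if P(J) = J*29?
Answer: -1/83433 ≈ -1.1986e-5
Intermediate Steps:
M(G) = G²*(5 + G)² (M(G) = (G*(5 + G))² = G²*(5 + G)²)
P(J) = 29*J
1/P(-377 - M(5)) = 1/(29*(-377 - 5²*(5 + 5)²)) = 1/(29*(-377 - 25*10²)) = 1/(29*(-377 - 25*100)) = 1/(29*(-377 - 1*2500)) = 1/(29*(-377 - 2500)) = 1/(29*(-2877)) = 1/(-83433) = -1/83433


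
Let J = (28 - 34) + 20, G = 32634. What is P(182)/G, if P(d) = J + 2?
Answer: 8/16317 ≈ 0.00049029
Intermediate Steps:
J = 14 (J = -6 + 20 = 14)
P(d) = 16 (P(d) = 14 + 2 = 16)
P(182)/G = 16/32634 = 16*(1/32634) = 8/16317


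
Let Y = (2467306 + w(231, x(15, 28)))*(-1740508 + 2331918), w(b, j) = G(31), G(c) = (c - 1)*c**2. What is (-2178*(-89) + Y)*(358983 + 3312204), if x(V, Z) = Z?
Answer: 5419553044022249574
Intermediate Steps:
G(c) = c**2*(-1 + c) (G(c) = (-1 + c)*c**2 = c**2*(-1 + c))
w(b, j) = 28830 (w(b, j) = 31**2*(-1 + 31) = 961*30 = 28830)
Y = 1476239791760 (Y = (2467306 + 28830)*(-1740508 + 2331918) = 2496136*591410 = 1476239791760)
(-2178*(-89) + Y)*(358983 + 3312204) = (-2178*(-89) + 1476239791760)*(358983 + 3312204) = (193842 + 1476239791760)*3671187 = 1476239985602*3671187 = 5419553044022249574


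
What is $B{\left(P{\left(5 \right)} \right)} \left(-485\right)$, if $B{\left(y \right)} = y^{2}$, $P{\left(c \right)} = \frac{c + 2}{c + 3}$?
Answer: $- \frac{23765}{64} \approx -371.33$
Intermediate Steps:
$P{\left(c \right)} = \frac{2 + c}{3 + c}$
$B{\left(P{\left(5 \right)} \right)} \left(-485\right) = \left(\frac{2 + 5}{3 + 5}\right)^{2} \left(-485\right) = \left(\frac{1}{8} \cdot 7\right)^{2} \left(-485\right) = \left(\frac{7}{8}\right)^{2} \left(-485\right) = \frac{49}{64} \left(-485\right) = - \frac{23765}{64}$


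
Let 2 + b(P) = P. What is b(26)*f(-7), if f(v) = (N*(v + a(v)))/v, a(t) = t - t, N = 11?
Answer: 264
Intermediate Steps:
b(P) = -2 + P
a(t) = 0
f(v) = 11 (f(v) = (11*(v + 0))/v = (11*v)/v = 11)
b(26)*f(-7) = (-2 + 26)*11 = 24*11 = 264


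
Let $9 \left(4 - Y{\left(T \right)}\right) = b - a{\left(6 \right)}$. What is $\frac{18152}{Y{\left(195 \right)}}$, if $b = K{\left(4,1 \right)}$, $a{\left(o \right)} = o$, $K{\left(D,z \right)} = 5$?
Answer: $\frac{163368}{37} \approx 4415.4$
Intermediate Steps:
$b = 5$
$Y{\left(T \right)} = \frac{37}{9}$ ($Y{\left(T \right)} = 4 - \frac{5 - 6}{9} = 4 - - \frac{1}{9} = 4 + \frac{1}{9} = \frac{37}{9}$)
$\frac{18152}{Y{\left(195 \right)}} = \frac{18152}{\frac{37}{9}} = 18152 \cdot \frac{9}{37} = \frac{163368}{37}$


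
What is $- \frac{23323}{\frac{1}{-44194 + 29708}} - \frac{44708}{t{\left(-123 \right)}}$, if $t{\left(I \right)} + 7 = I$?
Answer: $\frac{21960725924}{65} \approx 3.3786 \cdot 10^{8}$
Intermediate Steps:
$t{\left(I \right)} = -7 + I$
$- \frac{23323}{\frac{1}{-44194 + 29708}} - \frac{44708}{t{\left(-123 \right)}} = - \frac{23323}{\frac{1}{-44194 + 29708}} - \frac{44708}{-7 - 123} = - \frac{23323}{\frac{1}{-14486}} - \frac{44708}{-130} = - \frac{23323}{- \frac{1}{14486}} - - \frac{22354}{65} = \left(-23323\right) \left(-14486\right) + \frac{22354}{65} = 337856978 + \frac{22354}{65} = \frac{21960725924}{65}$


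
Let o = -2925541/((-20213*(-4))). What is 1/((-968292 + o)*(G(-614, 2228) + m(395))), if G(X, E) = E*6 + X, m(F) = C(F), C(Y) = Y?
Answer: -80852/1029451913503425 ≈ -7.8539e-11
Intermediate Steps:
m(F) = F
o = -2925541/80852 ≈ -36.184
G(X, E) = X + 6*E (G(X, E) = 6*E + X = X + 6*E)
1/((-968292 + o)*(G(-614, 2228) + m(395))) = 1/((-968292 - 2925541/80852)*((-614 + 6*2228) + 395)) = 1/(-78291270325*((-614 + 13368) + 395)/80852) = 1/(-78291270325*(12754 + 395)/80852) = 1/(-78291270325/80852*13149) = 1/(-1029451913503425/80852) = -80852/1029451913503425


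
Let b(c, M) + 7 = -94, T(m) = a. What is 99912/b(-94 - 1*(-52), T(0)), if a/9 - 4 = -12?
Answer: -99912/101 ≈ -989.23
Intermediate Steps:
a = -72 (a = 36 + 9*(-12) = 36 - 108 = -72)
T(m) = -72
b(c, M) = -101 (b(c, M) = -7 - 94 = -101)
99912/b(-94 - 1*(-52), T(0)) = 99912/(-101) = 99912*(-1/101) = -99912/101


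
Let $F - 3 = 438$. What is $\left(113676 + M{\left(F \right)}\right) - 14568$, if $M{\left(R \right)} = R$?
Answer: $99549$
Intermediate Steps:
$F = 441$ ($F = 3 + 438 = 441$)
$\left(113676 + M{\left(F \right)}\right) - 14568 = \left(113676 + 441\right) - 14568 = 114117 - 14568 = 99549$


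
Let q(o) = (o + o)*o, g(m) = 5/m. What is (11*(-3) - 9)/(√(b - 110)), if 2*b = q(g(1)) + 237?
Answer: -42*√134/67 ≈ -7.2565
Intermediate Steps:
q(o) = 2*o² (q(o) = (2*o)*o = 2*o²)
b = 287/2 (b = (2*(5/1)² + 237)/2 = (2*(5*1)² + 237)/2 = (2*5² + 237)/2 = (2*25 + 237)/2 = (50 + 237)/2 = (½)*287 = 287/2 ≈ 143.50)
(11*(-3) - 9)/(√(b - 110)) = (11*(-3) - 9)/(√(287/2 - 110)) = (-33 - 9)/(√(67/2)) = -42*√134/67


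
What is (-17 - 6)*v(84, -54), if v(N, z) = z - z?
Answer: 0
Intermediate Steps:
v(N, z) = 0
(-17 - 6)*v(84, -54) = (-17 - 6)*0 = -23*0 = 0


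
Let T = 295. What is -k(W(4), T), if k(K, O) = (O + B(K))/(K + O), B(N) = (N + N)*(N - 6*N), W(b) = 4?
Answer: -135/299 ≈ -0.45151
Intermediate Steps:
B(N) = -10*N**2 (B(N) = (2*N)*(-5*N) = -10*N**2)
k(K, O) = (O - 10*K**2)/(K + O)
-k(W(4), T) = -(295 - 10*4**2)/(4 + 295) = -(295 - 10*16)/299 = -(295 - 160)/299 = -135/299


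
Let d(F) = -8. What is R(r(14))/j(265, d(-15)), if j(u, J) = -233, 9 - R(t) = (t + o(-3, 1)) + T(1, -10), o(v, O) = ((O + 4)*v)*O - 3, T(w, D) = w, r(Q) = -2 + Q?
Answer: -14/233 ≈ -0.060086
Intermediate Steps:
o(v, O) = -3 + O*v*(4 + O) (o(v, O) = ((4 + O)*v)*O - 3 = (v*(4 + O))*O - 3 = O*v*(4 + O) - 3 = -3 + O*v*(4 + O))
R(t) = 26 - t (R(t) = 9 - ((t + (-3 - 3*1² + 4*1*(-3))) + 1) = 9 - ((t + (-3 - 3*1 - 12)) + 1) = 9 - ((t + (-3 - 3 - 12)) + 1) = 9 - ((t - 18) + 1) = 9 - ((-18 + t) + 1) = 9 - (-17 + t) = 9 + (17 - t) = 26 - t)
R(r(14))/j(265, d(-15)) = (26 - (-2 + 14))/(-233) = (26 - 1*12)*(-1/233) = (26 - 12)*(-1/233) = 14*(-1/233) = -14/233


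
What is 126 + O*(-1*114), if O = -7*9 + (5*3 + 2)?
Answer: 5370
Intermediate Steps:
O = -46 (O = -63 + (15 + 2) = -63 + 17 = -46)
126 + O*(-1*114) = 126 - (-46)*114 = 126 - 46*(-114) = 126 + 5244 = 5370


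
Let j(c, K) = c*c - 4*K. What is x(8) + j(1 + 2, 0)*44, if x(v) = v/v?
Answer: 397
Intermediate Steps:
j(c, K) = c**2 - 4*K
x(v) = 1
x(8) + j(1 + 2, 0)*44 = 1 + ((1 + 2)**2 - 4*0)*44 = 1 + (3**2 + 0)*44 = 1 + (9 + 0)*44 = 1 + 9*44 = 1 + 396 = 397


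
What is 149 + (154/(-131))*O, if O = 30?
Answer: 14899/131 ≈ 113.73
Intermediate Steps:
149 + (154/(-131))*O = 149 + (154/(-131))*30 = 149 + (154*(-1/131))*30 = 149 - 154/131*30 = 149 - 4620/131 = 14899/131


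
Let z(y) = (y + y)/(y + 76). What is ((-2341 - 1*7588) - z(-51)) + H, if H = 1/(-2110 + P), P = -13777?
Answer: -3941930126/397175 ≈ -9924.9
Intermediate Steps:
z(y) = 2*y/(76 + y) (z(y) = (2*y)/(76 + y) = 2*y/(76 + y))
H = -1/15887 (H = 1/(-2110 - 13777) = 1/(-15887) = -1/15887 ≈ -6.2945e-5)
((-2341 - 1*7588) - z(-51)) + H = ((-2341 - 1*7588) - 2*(-51)/(76 - 51)) - 1/15887 = ((-2341 - 7588) - 2*(-51)/25) - 1/15887 = (-9929 - 2*(-51)/25) - 1/15887 = (-9929 - 1*(-102/25)) - 1/15887 = (-9929 + 102/25) - 1/15887 = -248123/25 - 1/15887 = -3941930126/397175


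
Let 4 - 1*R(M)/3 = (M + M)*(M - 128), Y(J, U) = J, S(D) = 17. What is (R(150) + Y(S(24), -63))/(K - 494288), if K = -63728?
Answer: 19771/558016 ≈ 0.035431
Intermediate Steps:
R(M) = 12 - 6*M*(-128 + M) (R(M) = 12 - 3*(M + M)*(M - 128) = 12 - 3*2*M*(-128 + M) = 12 - 6*M*(-128 + M))
(R(150) + Y(S(24), -63))/(K - 494288) = ((12 - 6*150**2 + 768*150) + 17)/(-63728 - 494288) = ((12 - 6*22500 + 115200) + 17)/(-558016) = ((12 - 135000 + 115200) + 17)*(-1/558016) = (-19788 + 17)*(-1/558016) = -19771*(-1/558016) = 19771/558016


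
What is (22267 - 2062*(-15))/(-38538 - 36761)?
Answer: -53197/75299 ≈ -0.70648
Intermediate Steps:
(22267 - 2062*(-15))/(-38538 - 36761) = (22267 + 30930)/(-75299) = 53197*(-1/75299) = -53197/75299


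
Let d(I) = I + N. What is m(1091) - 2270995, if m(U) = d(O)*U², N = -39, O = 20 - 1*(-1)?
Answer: -23696053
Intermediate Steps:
O = 21 (O = 20 + 1 = 21)
d(I) = -39 + I (d(I) = I - 39 = -39 + I)
m(U) = -18*U² (m(U) = (-39 + 21)*U² = -18*U²)
m(1091) - 2270995 = -18*1091² - 2270995 = -18*1190281 - 2270995 = -21425058 - 2270995 = -23696053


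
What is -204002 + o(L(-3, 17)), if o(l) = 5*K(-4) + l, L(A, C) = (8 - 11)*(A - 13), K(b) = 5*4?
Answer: -203854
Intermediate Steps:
K(b) = 20
L(A, C) = 39 - 3*A (L(A, C) = -3*(-13 + A) = 39 - 3*A)
o(l) = 100 + l (o(l) = 5*20 + l = 100 + l)
-204002 + o(L(-3, 17)) = -204002 + (100 + (39 - 3*(-3))) = -204002 + (100 + (39 + 9)) = -204002 + (100 + 48) = -204002 + 148 = -203854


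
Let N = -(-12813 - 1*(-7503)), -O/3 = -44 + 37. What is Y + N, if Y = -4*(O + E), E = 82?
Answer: 4898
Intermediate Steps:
O = 21 (O = -3*(-44 + 37) = -3*(-7) = 21)
Y = -412 (Y = -4*(21 + 82) = -4*103 = -412)
N = 5310 (N = -(-12813 + 7503) = -1*(-5310) = 5310)
Y + N = -412 + 5310 = 4898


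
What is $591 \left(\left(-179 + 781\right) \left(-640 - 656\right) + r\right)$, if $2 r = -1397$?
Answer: $- \frac{923012571}{2} \approx -4.6151 \cdot 10^{8}$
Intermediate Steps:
$r = - \frac{1397}{2}$ ($r = \frac{1}{2} \left(-1397\right) = - \frac{1397}{2} \approx -698.5$)
$591 \left(\left(-179 + 781\right) \left(-640 - 656\right) + r\right) = 591 \left(\left(-179 + 781\right) \left(-640 - 656\right) - \frac{1397}{2}\right) = 591 \left(602 \left(-1296\right) - \frac{1397}{2}\right) = 591 \left(-780192 - \frac{1397}{2}\right) = 591 \left(- \frac{1561781}{2}\right) = - \frac{923012571}{2}$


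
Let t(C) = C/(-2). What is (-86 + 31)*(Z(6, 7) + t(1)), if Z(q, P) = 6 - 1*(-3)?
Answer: -935/2 ≈ -467.50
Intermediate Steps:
t(C) = -C/2 (t(C) = C*(-½) = -C/2)
Z(q, P) = 9 (Z(q, P) = 6 + 3 = 9)
(-86 + 31)*(Z(6, 7) + t(1)) = (-86 + 31)*(9 - ½*1) = -55*(9 - ½) = -55*17/2 = -935/2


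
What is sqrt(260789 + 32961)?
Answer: 25*sqrt(470) ≈ 541.99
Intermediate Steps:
sqrt(260789 + 32961) = sqrt(293750) = 25*sqrt(470)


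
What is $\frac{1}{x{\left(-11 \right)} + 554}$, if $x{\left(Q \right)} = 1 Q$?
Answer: $\frac{1}{543} \approx 0.0018416$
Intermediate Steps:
$x{\left(Q \right)} = Q$
$\frac{1}{x{\left(-11 \right)} + 554} = \frac{1}{-11 + 554} = \frac{1}{543}$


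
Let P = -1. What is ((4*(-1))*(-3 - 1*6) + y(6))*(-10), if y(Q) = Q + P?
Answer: -410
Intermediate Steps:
y(Q) = -1 + Q (y(Q) = Q - 1 = -1 + Q)
((4*(-1))*(-3 - 1*6) + y(6))*(-10) = ((4*(-1))*(-3 - 1*6) + (-1 + 6))*(-10) = (-4*(-3 - 6) + 5)*(-10) = (-4*(-9) + 5)*(-10) = (36 + 5)*(-10) = 41*(-10) = -410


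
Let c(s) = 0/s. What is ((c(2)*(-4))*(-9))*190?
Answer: 0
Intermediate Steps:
c(s) = 0
((c(2)*(-4))*(-9))*190 = ((0*(-4))*(-9))*190 = (0*(-9))*190 = 0*190 = 0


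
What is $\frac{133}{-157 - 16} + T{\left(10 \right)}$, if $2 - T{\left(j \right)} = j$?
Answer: $- \frac{1517}{173} \approx -8.7688$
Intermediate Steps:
$T{\left(j \right)} = 2 - j$
$\frac{133}{-157 - 16} + T{\left(10 \right)} = \frac{133}{-157 - 16} + \left(2 - 10\right) = \frac{133}{-173} - 8 = 133 \left(- \frac{1}{173}\right) - 8 = - \frac{133}{173} - 8 = - \frac{1517}{173}$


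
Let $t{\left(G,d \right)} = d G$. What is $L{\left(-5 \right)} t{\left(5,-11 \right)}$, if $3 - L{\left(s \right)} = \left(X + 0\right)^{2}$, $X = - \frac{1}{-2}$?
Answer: $- \frac{605}{4} \approx -151.25$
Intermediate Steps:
$X = \frac{1}{2}$ ($X = \left(-1\right) \left(- \frac{1}{2}\right) = \frac{1}{2} \approx 0.5$)
$L{\left(s \right)} = \frac{11}{4}$ ($L{\left(s \right)} = 3 - \left(\frac{1}{2} + 0\right)^{2} = 3 - \left(\frac{1}{2}\right)^{2} = 3 - \frac{1}{4} = \frac{11}{4}$)
$t{\left(G,d \right)} = G d$
$L{\left(-5 \right)} t{\left(5,-11 \right)} = \frac{11 \cdot 5 \left(-11\right)}{4} = \frac{11}{4} \left(-55\right) = - \frac{605}{4}$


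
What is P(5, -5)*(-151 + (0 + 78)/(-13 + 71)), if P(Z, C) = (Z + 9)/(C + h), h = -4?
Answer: 60760/261 ≈ 232.80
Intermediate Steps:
P(Z, C) = (9 + Z)/(-4 + C) (P(Z, C) = (Z + 9)/(C - 4) = (9 + Z)/(-4 + C))
P(5, -5)*(-151 + (0 + 78)/(-13 + 71)) = ((9 + 5)/(-4 - 5))*(-151 + (0 + 78)/(-13 + 71)) = (14/(-9))*(-151 + 78/58) = (-⅑*14)*(-151 + 78*(1/58)) = -14*(-151 + 39/29)/9 = -14/9*(-4340/29) = 60760/261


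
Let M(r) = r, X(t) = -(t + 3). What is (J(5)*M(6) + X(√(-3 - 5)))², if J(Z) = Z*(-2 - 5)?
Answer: 45361 + 852*I*√2 ≈ 45361.0 + 1204.9*I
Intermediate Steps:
X(t) = -3 - t (X(t) = -(3 + t) = -3 - t)
J(Z) = -7*Z (J(Z) = Z*(-7) = -7*Z)
(J(5)*M(6) + X(√(-3 - 5)))² = (-7*5*6 + (-3 - √(-3 - 5)))² = (-35*6 + (-3 - √(-8)))² = (-210 + (-3 - 2*I*√2))² = (-213 - 2*I*√2)²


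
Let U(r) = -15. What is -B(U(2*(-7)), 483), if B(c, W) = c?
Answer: 15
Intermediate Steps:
-B(U(2*(-7)), 483) = -1*(-15) = 15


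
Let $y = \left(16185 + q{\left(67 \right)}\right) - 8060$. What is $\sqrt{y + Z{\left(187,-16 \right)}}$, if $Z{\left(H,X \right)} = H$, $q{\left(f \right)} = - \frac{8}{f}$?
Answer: $\frac{4 \sqrt{2332002}}{67} \approx 91.17$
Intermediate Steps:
$y = \frac{544367}{67}$ ($y = \left(16185 - \frac{8}{67}\right) - 8060 = \frac{1084387}{67} - 8060 = \frac{544367}{67} \approx 8124.9$)
$\sqrt{y + Z{\left(187,-16 \right)}} = \sqrt{\frac{544367}{67} + 187} = \sqrt{\frac{556896}{67}} = \frac{4 \sqrt{2332002}}{67}$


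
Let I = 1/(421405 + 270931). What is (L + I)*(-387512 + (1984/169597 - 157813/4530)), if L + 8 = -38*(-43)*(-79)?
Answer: 26611142709152816076499663/531904031921760 ≈ 5.0030e+10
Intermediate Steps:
L = -129094 (L = -8 - 38*(-43)*(-79) = -8 + 1634*(-79) = -8 - 129086 = -129094)
I = 1/692336 ≈ 1.4444e-6
(L + I)*(-387512 + (1984/169597 - 157813/4530)) = (-129094 + 1/692336)*(-387512 + (1984/169597 - 157813/4530)) = -89376423583*(-387512 + (1984*(1/169597) - 157813*1/4530))/692336 = -89376423583*(-387512 + (1984/169597 - 157813/4530))/692336 = -89376423583*(-387512 - 26755623841/768274410)/692336 = -89376423583/692336*(-297742308791761/768274410) = 26611142709152816076499663/531904031921760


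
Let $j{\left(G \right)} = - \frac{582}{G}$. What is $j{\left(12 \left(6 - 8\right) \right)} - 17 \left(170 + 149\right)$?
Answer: $- \frac{21595}{4} \approx -5398.8$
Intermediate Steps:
$j{\left(12 \left(6 - 8\right) \right)} - 17 \left(170 + 149\right) = - \frac{582}{12 \left(6 - 8\right)} - 17 \left(170 + 149\right) = - \frac{582}{12 \left(-2\right)} - 17 \cdot 319 = - \frac{582}{-24} - 5423 = \left(-582\right) \left(- \frac{1}{24}\right) - 5423 = \frac{97}{4} - 5423 = - \frac{21595}{4}$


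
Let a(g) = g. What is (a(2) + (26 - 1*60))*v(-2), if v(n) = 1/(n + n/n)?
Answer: 32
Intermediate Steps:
v(n) = 1/(1 + n) (v(n) = 1/(n + 1) = 1/(1 + n))
(a(2) + (26 - 1*60))*v(-2) = (2 + (26 - 1*60))/(1 - 2) = (2 + (26 - 60))/(-1) = (2 - 34)*(-1) = -32*(-1) = 32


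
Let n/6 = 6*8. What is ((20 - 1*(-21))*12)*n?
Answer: 141696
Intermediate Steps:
n = 288 (n = 6*(6*8) = 6*48 = 288)
((20 - 1*(-21))*12)*n = ((20 - 1*(-21))*12)*288 = ((20 + 21)*12)*288 = (41*12)*288 = 492*288 = 141696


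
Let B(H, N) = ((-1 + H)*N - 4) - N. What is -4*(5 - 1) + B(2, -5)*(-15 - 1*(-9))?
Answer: 8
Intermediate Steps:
B(H, N) = -4 - N + N*(-1 + H) (B(H, N) = (N*(-1 + H) - 4) - N = (-4 + N*(-1 + H)) - N = -4 - N + N*(-1 + H))
-4*(5 - 1) + B(2, -5)*(-15 - 1*(-9)) = -4*(5 - 1) + (-4 - 2*(-5) + 2*(-5))*(-15 - 1*(-9)) = -4*4 + (-4 + 10 - 10)*(-15 + 9) = -16 - 4*(-6) = -16 + 24 = 8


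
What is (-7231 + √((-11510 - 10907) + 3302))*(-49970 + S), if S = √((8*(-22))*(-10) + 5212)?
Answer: 2*(7231 - I*√19115)*(24985 - √1743) ≈ 3.6073e+8 - 6.8972e+6*I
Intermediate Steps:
S = 2*√1743 (S = √(-176*(-10) + 5212) = √(1760 + 5212) = √6972 = 2*√1743 ≈ 83.499)
(-7231 + √((-11510 - 10907) + 3302))*(-49970 + S) = (-7231 + √((-11510 - 10907) + 3302))*(-49970 + 2*√1743) = (-7231 + √(-22417 + 3302))*(-49970 + 2*√1743) = (-7231 + √(-19115))*(-49970 + 2*√1743) = (-7231 + I*√19115)*(-49970 + 2*√1743) = (-49970 + 2*√1743)*(-7231 + I*√19115)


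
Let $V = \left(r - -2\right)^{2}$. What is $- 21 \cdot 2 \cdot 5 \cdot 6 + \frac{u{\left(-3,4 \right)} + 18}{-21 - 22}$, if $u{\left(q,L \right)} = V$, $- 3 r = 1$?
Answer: $- \frac{487807}{387} \approx -1260.5$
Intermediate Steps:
$r = - \frac{1}{3}$ ($r = \left(- \frac{1}{3}\right) 1 = - \frac{1}{3} \approx -0.33333$)
$V = \frac{25}{9}$ ($V = \left(- \frac{1}{3} - -2\right)^{2} = \left(- \frac{1}{3} + 2\right)^{2} = \left(\frac{5}{3}\right)^{2} = \frac{25}{9} \approx 2.7778$)
$u{\left(q,L \right)} = \frac{25}{9}$
$- 21 \cdot 2 \cdot 5 \cdot 6 + \frac{u{\left(-3,4 \right)} + 18}{-21 - 22} = - 21 \cdot 2 \cdot 5 \cdot 6 + \frac{\frac{25}{9} + 18}{-21 - 22} = - 21 \cdot 10 \cdot 6 + \frac{187}{9 \left(-43\right)} = \left(-21\right) 60 + \frac{187}{9} \left(- \frac{1}{43}\right) = -1260 - \frac{187}{387} = - \frac{487807}{387}$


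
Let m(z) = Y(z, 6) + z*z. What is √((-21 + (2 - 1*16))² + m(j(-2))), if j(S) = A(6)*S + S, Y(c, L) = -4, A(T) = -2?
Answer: 35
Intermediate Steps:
j(S) = -S (j(S) = -2*S + S = -S)
m(z) = -4 + z² (m(z) = -4 + z*z = -4 + z²)
√((-21 + (2 - 1*16))² + m(j(-2))) = √((-21 + (2 - 1*16))² + (-4 + (-1*(-2))²)) = √((-21 + (2 - 16))² + (-4 + 2²)) = √((-21 - 14)² + (-4 + 4)) = √((-35)² + 0) = √(1225 + 0) = √1225 = 35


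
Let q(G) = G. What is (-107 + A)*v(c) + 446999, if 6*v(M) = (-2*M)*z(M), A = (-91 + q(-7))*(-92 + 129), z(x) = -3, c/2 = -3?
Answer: 469397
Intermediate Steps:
c = -6 (c = 2*(-3) = -6)
A = -3626 (A = (-91 - 7)*(-92 + 129) = -98*37 = -3626)
v(M) = M (v(M) = (-2*M*(-3))/6 = (6*M)/6 = M)
(-107 + A)*v(c) + 446999 = (-107 - 3626)*(-6) + 446999 = -3733*(-6) + 446999 = 22398 + 446999 = 469397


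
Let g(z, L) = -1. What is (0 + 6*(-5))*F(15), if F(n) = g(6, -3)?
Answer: 30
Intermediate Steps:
F(n) = -1
(0 + 6*(-5))*F(15) = (0 + 6*(-5))*(-1) = (0 - 30)*(-1) = -30*(-1) = 30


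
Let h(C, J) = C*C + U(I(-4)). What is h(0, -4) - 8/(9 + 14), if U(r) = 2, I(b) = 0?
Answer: 38/23 ≈ 1.6522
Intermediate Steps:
h(C, J) = 2 + C² (h(C, J) = C*C + 2 = C² + 2 = 2 + C²)
h(0, -4) - 8/(9 + 14) = (2 + 0²) - 8/(9 + 14) = (2 + 0) - 8/23 = 2 - 8*1/23 = 2 - 8/23 = 38/23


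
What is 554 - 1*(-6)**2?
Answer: 518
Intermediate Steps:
554 - 1*(-6)**2 = 554 - 1*36 = 554 - 36 = 518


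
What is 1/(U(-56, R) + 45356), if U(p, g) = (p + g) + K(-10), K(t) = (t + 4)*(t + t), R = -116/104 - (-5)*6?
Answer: 26/1181671 ≈ 2.2003e-5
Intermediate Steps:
R = 751/26 (R = -116*1/104 - 1*(-30) = -29/26 + 30 = 751/26 ≈ 28.885)
K(t) = 2*t*(4 + t) (K(t) = (4 + t)*(2*t) = 2*t*(4 + t))
U(p, g) = 120 + g + p (U(p, g) = (p + g) + 2*(-10)*(4 - 10) = (g + p) + 2*(-10)*(-6) = (g + p) + 120 = 120 + g + p)
1/(U(-56, R) + 45356) = 1/((120 + 751/26 - 56) + 45356) = 1/(2415/26 + 45356) = 1/(1181671/26) = 26/1181671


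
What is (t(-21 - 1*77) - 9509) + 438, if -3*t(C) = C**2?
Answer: -36817/3 ≈ -12272.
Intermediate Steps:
t(C) = -C**2/3
(t(-21 - 1*77) - 9509) + 438 = (-(-21 - 1*77)**2/3 - 9509) + 438 = (-(-21 - 77)**2/3 - 9509) + 438 = (-1/3*(-98)**2 - 9509) + 438 = (-1/3*9604 - 9509) + 438 = (-9604/3 - 9509) + 438 = -38131/3 + 438 = -36817/3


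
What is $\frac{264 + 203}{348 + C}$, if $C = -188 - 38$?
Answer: $\frac{467}{122} \approx 3.8279$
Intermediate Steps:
$C = -226$
$\frac{264 + 203}{348 + C} = \frac{264 + 203}{348 - 226} = \frac{467}{122}$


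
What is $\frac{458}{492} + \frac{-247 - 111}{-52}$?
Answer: $\frac{12497}{1599} \approx 7.8155$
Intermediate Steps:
$\frac{458}{492} + \frac{-247 - 111}{-52} = 458 \cdot \frac{1}{492} + \left(-247 - 111\right) \left(- \frac{1}{52}\right) = \frac{229}{246} - - \frac{179}{26} = \frac{229}{246} + \frac{179}{26} = \frac{12497}{1599}$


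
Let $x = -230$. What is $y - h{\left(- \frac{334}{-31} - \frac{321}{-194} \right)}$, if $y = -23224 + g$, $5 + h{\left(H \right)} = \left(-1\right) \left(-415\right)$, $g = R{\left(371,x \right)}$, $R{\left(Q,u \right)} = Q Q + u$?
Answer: $113777$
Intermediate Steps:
$R{\left(Q,u \right)} = u + Q^{2}$ ($R{\left(Q,u \right)} = Q^{2} + u = u + Q^{2}$)
$g = 137411$ ($g = -230 + 371^{2} = -230 + 137641 = 137411$)
$h{\left(H \right)} = 410$ ($h{\left(H \right)} = -5 - -415 = -5 + 415 = 410$)
$y = 114187$ ($y = -23224 + 137411 = 114187$)
$y - h{\left(- \frac{334}{-31} - \frac{321}{-194} \right)} = 114187 - 410 = 113777$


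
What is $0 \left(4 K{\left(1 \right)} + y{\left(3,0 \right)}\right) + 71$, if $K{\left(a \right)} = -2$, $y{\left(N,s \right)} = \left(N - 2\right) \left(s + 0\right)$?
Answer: $71$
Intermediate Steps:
$y{\left(N,s \right)} = s \left(-2 + N\right)$ ($y{\left(N,s \right)} = \left(-2 + N\right) s = s \left(-2 + N\right)$)
$0 \left(4 K{\left(1 \right)} + y{\left(3,0 \right)}\right) + 71 = 0 \left(4 \left(-2\right) + 0 \left(-2 + 3\right)\right) + 71 = 0 \left(-8 + 0 \cdot 1\right) + 71 = 0 \left(-8 + 0\right) + 71 = 0 \left(-8\right) + 71 = 0 + 71 = 71$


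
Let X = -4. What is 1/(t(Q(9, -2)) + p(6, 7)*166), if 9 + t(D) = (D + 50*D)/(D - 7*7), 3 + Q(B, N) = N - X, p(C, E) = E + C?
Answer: 50/107501 ≈ 0.00046511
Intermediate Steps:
p(C, E) = C + E
Q(B, N) = 1 + N (Q(B, N) = -3 + (N - 1*(-4)) = -3 + (N + 4) = -3 + (4 + N) = 1 + N)
t(D) = -9 + 51*D/(-49 + D) (t(D) = -9 + (D + 50*D)/(D - 7*7) = -9 + (51*D)/(D - 49) = -9 + (51*D)/(-49 + D) = -9 + 51*D/(-49 + D))
1/(t(Q(9, -2)) + p(6, 7)*166) = 1/(21*(21 + 2*(1 - 2))/(-49 + (1 - 2)) + (6 + 7)*166) = 1/(21*(21 + 2*(-1))/(-49 - 1) + 13*166) = 1/(21*(21 - 2)/(-50) + 2158) = 1/(21*(-1/50)*19 + 2158) = 1/(-399/50 + 2158) = 1/(107501/50) = 50/107501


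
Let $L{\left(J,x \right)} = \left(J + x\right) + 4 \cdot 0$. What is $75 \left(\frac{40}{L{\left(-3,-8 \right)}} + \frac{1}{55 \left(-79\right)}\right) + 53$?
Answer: $- \frac{190958}{869} \approx -219.74$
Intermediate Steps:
$L{\left(J,x \right)} = J + x$ ($L{\left(J,x \right)} = \left(J + x\right) + 0 = J + x$)
$75 \left(\frac{40}{L{\left(-3,-8 \right)}} + \frac{1}{55 \left(-79\right)}\right) + 53 = 75 \left(\frac{40}{-3 - 8} + \frac{1}{55 \left(-79\right)}\right) + 53 = 75 \left(\frac{40}{-11} + \frac{1}{55} \left(- \frac{1}{79}\right)\right) + 53 = 75 \left(40 \left(- \frac{1}{11}\right) - \frac{1}{4345}\right) + 53 = 75 \left(- \frac{40}{11} - \frac{1}{4345}\right) + 53 = 75 \left(- \frac{15801}{4345}\right) + 53 = - \frac{237015}{869} + 53 = - \frac{190958}{869}$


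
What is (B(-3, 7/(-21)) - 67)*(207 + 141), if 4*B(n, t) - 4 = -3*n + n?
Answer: -22446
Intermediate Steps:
B(n, t) = 1 - n/2 (B(n, t) = 1 + (-3*n + n)/4 = 1 + (-2*n)/4 = 1 - n/2)
(B(-3, 7/(-21)) - 67)*(207 + 141) = ((1 - ½*(-3)) - 67)*(207 + 141) = ((1 + 3/2) - 67)*348 = (5/2 - 67)*348 = -129/2*348 = -22446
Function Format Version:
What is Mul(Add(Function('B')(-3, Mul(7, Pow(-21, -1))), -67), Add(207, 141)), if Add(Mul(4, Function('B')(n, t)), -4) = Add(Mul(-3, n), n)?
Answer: -22446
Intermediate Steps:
Function('B')(n, t) = Add(1, Mul(Rational(-1, 2), n)) (Function('B')(n, t) = Add(1, Mul(Rational(1, 4), Add(Mul(-3, n), n))) = Add(1, Mul(Rational(1, 4), Mul(-2, n))) = Add(1, Mul(Rational(-1, 2), n)))
Mul(Add(Function('B')(-3, Mul(7, Pow(-21, -1))), -67), Add(207, 141)) = Mul(Add(Add(1, Mul(Rational(-1, 2), -3)), -67), Add(207, 141)) = Mul(Add(Add(1, Rational(3, 2)), -67), 348) = Mul(Add(Rational(5, 2), -67), 348) = Mul(Rational(-129, 2), 348) = -22446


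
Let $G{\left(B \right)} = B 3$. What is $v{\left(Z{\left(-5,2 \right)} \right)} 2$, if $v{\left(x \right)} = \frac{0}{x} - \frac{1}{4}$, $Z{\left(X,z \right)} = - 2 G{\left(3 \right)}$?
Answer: $- \frac{1}{2} \approx -0.5$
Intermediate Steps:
$G{\left(B \right)} = 3 B$
$Z{\left(X,z \right)} = -18$ ($Z{\left(X,z \right)} = - 2 \cdot 3 \cdot 3 = \left(-2\right) 9 = -18$)
$v{\left(x \right)} = - \frac{1}{4}$ ($v{\left(x \right)} = 0 - \frac{1}{4} = - \frac{1}{4}$)
$v{\left(Z{\left(-5,2 \right)} \right)} 2 = \left(- \frac{1}{4}\right) 2 = - \frac{1}{2}$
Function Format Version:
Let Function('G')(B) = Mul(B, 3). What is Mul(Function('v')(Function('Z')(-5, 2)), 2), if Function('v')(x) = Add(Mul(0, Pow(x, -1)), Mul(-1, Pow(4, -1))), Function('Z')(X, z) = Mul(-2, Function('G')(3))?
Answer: Rational(-1, 2) ≈ -0.50000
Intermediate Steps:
Function('G')(B) = Mul(3, B)
Function('Z')(X, z) = -18 (Function('Z')(X, z) = Mul(-2, Mul(3, 3)) = Mul(-2, 9) = -18)
Function('v')(x) = Rational(-1, 4) (Function('v')(x) = Add(0, Mul(-1, Rational(1, 4))) = Add(0, Rational(-1, 4)) = Rational(-1, 4))
Mul(Function('v')(Function('Z')(-5, 2)), 2) = Mul(Rational(-1, 4), 2) = Rational(-1, 2)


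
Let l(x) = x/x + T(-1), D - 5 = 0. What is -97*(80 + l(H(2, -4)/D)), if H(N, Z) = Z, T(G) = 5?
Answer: -8342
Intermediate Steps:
D = 5 (D = 5 + 0 = 5)
l(x) = 6 (l(x) = x/x + 5 = 1 + 5 = 6)
-97*(80 + l(H(2, -4)/D)) = -97*(80 + 6) = -97*86 = -8342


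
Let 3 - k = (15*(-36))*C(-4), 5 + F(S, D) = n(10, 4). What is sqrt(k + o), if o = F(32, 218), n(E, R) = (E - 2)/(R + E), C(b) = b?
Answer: I*sqrt(105910)/7 ≈ 46.491*I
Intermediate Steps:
n(E, R) = (-2 + E)/(E + R)
F(S, D) = -31/7 (F(S, D) = -5 + (-2 + 10)/(10 + 4) = -5 + 8/14 = -5 + (1/14)*8 = -5 + 4/7 = -31/7)
o = -31/7 ≈ -4.4286
k = -2157 (k = 3 - 15*(-36)*(-4) = 3 - (-540)*(-4) = 3 - 1*2160 = 3 - 2160 = -2157)
sqrt(k + o) = sqrt(-2157 - 31/7) = sqrt(-15130/7) = I*sqrt(105910)/7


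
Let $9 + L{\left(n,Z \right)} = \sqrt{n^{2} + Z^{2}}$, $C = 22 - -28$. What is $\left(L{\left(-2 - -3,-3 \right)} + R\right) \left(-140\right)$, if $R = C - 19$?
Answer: $-3080 - 140 \sqrt{10} \approx -3522.7$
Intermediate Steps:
$C = 50$ ($C = 22 + 28 = 50$)
$R = 31$ ($R = 50 - 19 = 31$)
$L{\left(n,Z \right)} = -9 + \sqrt{Z^{2} + n^{2}}$ ($L{\left(n,Z \right)} = -9 + \sqrt{n^{2} + Z^{2}} = -9 + \sqrt{Z^{2} + n^{2}}$)
$\left(L{\left(-2 - -3,-3 \right)} + R\right) \left(-140\right) = \left(\left(-9 + \sqrt{\left(-3\right)^{2} + \left(-2 - -3\right)^{2}}\right) + 31\right) \left(-140\right) = \left(\left(-9 + \sqrt{9 + \left(-2 + 3\right)^{2}}\right) + 31\right) \left(-140\right) = \left(\left(-9 + \sqrt{9 + 1^{2}}\right) + 31\right) \left(-140\right) = \left(\left(-9 + \sqrt{9 + 1}\right) + 31\right) \left(-140\right) = \left(\left(-9 + \sqrt{10}\right) + 31\right) \left(-140\right) = \left(22 + \sqrt{10}\right) \left(-140\right) = -3080 - 140 \sqrt{10}$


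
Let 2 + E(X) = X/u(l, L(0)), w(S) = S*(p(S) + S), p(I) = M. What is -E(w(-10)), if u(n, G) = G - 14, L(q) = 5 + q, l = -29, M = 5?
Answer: 68/9 ≈ 7.5556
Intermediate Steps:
p(I) = 5
w(S) = S*(5 + S)
u(n, G) = -14 + G
E(X) = -2 - X/9 (E(X) = -2 + X/(-14 + (5 + 0)) = -2 + X/(-14 + 5) = -2 + X/(-9) = -2 + X*(-⅑) = -2 - X/9)
-E(w(-10)) = -(-2 - (-10)*(5 - 10)/9) = -(-2 - (-10)*(-5)/9) = -(-2 - ⅑*50) = -(-2 - 50/9) = -1*(-68/9) = 68/9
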